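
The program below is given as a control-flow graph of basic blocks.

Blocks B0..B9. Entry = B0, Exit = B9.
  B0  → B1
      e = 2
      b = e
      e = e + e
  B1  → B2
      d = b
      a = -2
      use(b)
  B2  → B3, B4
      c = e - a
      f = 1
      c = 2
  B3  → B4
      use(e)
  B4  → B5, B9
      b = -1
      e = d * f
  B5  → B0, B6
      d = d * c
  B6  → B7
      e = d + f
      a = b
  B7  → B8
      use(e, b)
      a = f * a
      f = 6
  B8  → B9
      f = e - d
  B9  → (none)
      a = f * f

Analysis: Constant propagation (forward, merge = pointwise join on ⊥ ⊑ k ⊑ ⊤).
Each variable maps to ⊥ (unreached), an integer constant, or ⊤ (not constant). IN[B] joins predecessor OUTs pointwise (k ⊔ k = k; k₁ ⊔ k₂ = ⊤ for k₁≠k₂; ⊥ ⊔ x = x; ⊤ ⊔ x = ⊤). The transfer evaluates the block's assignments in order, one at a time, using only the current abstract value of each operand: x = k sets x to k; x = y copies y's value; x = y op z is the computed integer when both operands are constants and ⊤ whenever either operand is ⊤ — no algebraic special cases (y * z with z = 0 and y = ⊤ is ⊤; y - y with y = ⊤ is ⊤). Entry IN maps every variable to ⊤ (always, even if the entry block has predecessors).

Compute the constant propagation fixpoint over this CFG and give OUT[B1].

Per-block solution:
  B0:   IN=(all ⊤)   OUT={b:2, e:4; rest ⊤}
  B1:   IN={b:2, e:4; rest ⊤}   OUT={a:-2, b:2, d:2, e:4; rest ⊤}
  B2:   IN={a:-2, b:2, d:2, e:4; rest ⊤}   OUT={a:-2, b:2, c:2, d:2, e:4, f:1; rest ⊤}
  B3:   IN={a:-2, b:2, c:2, d:2, e:4, f:1; rest ⊤}   OUT={a:-2, b:2, c:2, d:2, e:4, f:1; rest ⊤}
  B4:   IN={a:-2, b:2, c:2, d:2, e:4, f:1; rest ⊤}   OUT={a:-2, b:-1, c:2, d:2, e:2, f:1; rest ⊤}
  B5:   IN={a:-2, b:-1, c:2, d:2, e:2, f:1; rest ⊤}   OUT={a:-2, b:-1, c:2, d:4, e:2, f:1; rest ⊤}
  B6:   IN={a:-2, b:-1, c:2, d:4, e:2, f:1; rest ⊤}   OUT={a:-1, b:-1, c:2, d:4, e:5, f:1; rest ⊤}
  B7:   IN={a:-1, b:-1, c:2, d:4, e:5, f:1; rest ⊤}   OUT={a:-1, b:-1, c:2, d:4, e:5, f:6; rest ⊤}
  B8:   IN={a:-1, b:-1, c:2, d:4, e:5, f:6; rest ⊤}   OUT={a:-1, b:-1, c:2, d:4, e:5, f:1; rest ⊤}
  B9:   IN={b:-1, c:2, f:1; rest ⊤}   OUT={a:1, b:-1, c:2, f:1; rest ⊤}

Merge at B1: IN[B1] = OUT[B0] = {a: ⊤, b: 2, c: ⊤, d: ⊤, e: 4, f: ⊤}
Applying B1's transfer function to that IN value gives OUT[B1] (row B1 above).

Answer: {a: -2, b: 2, c: ⊤, d: 2, e: 4, f: ⊤}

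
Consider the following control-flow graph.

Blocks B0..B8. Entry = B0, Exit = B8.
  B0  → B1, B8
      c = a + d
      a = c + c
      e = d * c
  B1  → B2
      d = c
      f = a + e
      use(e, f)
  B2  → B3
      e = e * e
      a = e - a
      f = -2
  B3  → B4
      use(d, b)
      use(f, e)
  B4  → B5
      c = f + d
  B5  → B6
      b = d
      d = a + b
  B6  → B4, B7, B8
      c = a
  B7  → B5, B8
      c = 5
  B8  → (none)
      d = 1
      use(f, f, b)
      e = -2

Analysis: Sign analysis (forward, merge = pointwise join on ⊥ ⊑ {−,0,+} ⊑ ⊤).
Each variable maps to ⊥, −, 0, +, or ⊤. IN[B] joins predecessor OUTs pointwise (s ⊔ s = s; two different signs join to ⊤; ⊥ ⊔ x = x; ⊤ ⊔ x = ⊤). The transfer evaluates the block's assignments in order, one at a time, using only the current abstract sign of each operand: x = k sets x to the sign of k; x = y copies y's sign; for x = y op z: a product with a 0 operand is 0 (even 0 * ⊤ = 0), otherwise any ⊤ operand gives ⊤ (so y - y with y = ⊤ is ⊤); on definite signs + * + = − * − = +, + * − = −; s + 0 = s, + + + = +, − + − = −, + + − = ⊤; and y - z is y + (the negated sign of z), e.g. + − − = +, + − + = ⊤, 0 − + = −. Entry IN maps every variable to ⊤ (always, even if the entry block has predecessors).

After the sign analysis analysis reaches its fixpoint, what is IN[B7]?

Answer: {a: ⊤, b: ⊤, c: ⊤, d: ⊤, e: ⊤, f: -}

Derivation:
Converged values:
  B0:   IN=(all ⊤)   OUT=(all ⊤)
  B1:   IN=(all ⊤)   OUT=(all ⊤)
  B2:   IN=(all ⊤)   OUT={f:-; rest ⊤}
  B3:   IN={f:-; rest ⊤}   OUT={f:-; rest ⊤}
  B4:   IN={f:-; rest ⊤}   OUT={f:-; rest ⊤}
  B5:   IN={f:-; rest ⊤}   OUT={f:-; rest ⊤}
  B6:   IN={f:-; rest ⊤}   OUT={f:-; rest ⊤}
  B7:   IN={f:-; rest ⊤}   OUT={c:+, f:-; rest ⊤}
  B8:   IN=(all ⊤)   OUT={d:+, e:-; rest ⊤}

Merge at B7: IN[B7] = OUT[B6] = {a: ⊤, b: ⊤, c: ⊤, d: ⊤, e: ⊤, f: -}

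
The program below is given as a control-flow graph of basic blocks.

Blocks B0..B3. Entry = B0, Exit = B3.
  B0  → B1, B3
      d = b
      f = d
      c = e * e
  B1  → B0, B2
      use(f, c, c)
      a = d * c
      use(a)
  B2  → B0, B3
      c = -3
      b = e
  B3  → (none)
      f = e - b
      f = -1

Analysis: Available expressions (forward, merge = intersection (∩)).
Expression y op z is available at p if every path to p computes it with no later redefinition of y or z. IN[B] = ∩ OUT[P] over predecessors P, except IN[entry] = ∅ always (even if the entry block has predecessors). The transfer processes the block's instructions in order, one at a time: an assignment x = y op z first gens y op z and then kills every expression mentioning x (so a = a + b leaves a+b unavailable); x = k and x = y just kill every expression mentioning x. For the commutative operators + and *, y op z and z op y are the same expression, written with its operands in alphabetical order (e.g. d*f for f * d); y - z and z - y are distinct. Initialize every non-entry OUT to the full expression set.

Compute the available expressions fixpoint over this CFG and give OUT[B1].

Per-block solution:
  B0: | IN={} | OUT={e*e}
  B1: | IN={e*e} | OUT={c*d, e*e}
  B2: | IN={c*d, e*e} | OUT={e*e}
  B3: | IN={e*e} | OUT={e*e, e-b}

Merge at B1: IN[B1] = OUT[B0] = {e*e}
Applying B1's transfer function to that IN value gives OUT[B1] (row B1 above).

Answer: {c*d, e*e}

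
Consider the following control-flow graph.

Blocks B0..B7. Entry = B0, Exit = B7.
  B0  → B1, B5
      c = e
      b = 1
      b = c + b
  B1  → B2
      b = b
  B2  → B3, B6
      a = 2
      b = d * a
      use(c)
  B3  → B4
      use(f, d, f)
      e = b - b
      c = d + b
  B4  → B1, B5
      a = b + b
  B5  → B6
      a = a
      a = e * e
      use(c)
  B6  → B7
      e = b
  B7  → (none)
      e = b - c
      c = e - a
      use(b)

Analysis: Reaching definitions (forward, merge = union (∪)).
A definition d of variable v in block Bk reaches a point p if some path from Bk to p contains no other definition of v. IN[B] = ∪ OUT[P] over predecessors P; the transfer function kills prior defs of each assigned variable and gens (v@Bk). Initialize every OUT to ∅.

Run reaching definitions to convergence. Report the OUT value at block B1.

Fixpoint table:
  B0:   IN={}   OUT={b@B0, c@B0}
  B1:   IN={a@B4, b@B0, b@B2, c@B0, c@B3, e@B3}   OUT={a@B4, b@B1, c@B0, c@B3, e@B3}
  B2:   IN={a@B4, b@B1, c@B0, c@B3, e@B3}   OUT={a@B2, b@B2, c@B0, c@B3, e@B3}
  B3:   IN={a@B2, b@B2, c@B0, c@B3, e@B3}   OUT={a@B2, b@B2, c@B3, e@B3}
  B4:   IN={a@B2, b@B2, c@B3, e@B3}   OUT={a@B4, b@B2, c@B3, e@B3}
  B5:   IN={a@B4, b@B0, b@B2, c@B0, c@B3, e@B3}   OUT={a@B5, b@B0, b@B2, c@B0, c@B3, e@B3}
  B6:   IN={a@B2, a@B5, b@B0, b@B2, c@B0, c@B3, e@B3}   OUT={a@B2, a@B5, b@B0, b@B2, c@B0, c@B3, e@B6}
  B7:   IN={a@B2, a@B5, b@B0, b@B2, c@B0, c@B3, e@B6}   OUT={a@B2, a@B5, b@B0, b@B2, c@B7, e@B7}

Merge at B1: IN[B1] = OUT[B0] ⊔ OUT[B4] = {a@B4, b@B0, b@B2, c@B0, c@B3, e@B3}
Applying B1's transfer function to that IN value gives OUT[B1] (row B1 above).

Answer: {a@B4, b@B1, c@B0, c@B3, e@B3}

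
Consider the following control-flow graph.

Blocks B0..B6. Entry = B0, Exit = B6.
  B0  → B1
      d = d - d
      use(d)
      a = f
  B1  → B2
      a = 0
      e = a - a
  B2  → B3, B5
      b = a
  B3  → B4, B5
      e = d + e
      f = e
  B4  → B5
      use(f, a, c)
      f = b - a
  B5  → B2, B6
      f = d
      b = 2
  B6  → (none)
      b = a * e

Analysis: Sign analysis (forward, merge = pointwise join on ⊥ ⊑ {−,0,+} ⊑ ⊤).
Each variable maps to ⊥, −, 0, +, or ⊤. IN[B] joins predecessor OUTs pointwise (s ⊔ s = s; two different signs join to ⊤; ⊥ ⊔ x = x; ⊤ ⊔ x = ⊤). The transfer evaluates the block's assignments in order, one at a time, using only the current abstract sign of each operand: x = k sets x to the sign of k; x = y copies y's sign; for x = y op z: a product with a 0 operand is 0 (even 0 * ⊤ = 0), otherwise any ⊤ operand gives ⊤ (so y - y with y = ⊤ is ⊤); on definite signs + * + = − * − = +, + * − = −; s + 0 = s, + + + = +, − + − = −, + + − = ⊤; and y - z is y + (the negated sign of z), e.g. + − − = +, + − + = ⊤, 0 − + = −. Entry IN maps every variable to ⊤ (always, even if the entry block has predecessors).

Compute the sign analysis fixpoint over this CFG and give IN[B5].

Answer: {a: 0, b: 0, c: ⊤, d: ⊤, e: ⊤, f: ⊤}

Working:
Per-block solution:
  B0:  IN=(all ⊤)  OUT=(all ⊤)
  B1:  IN=(all ⊤)  OUT={a:0, e:0; rest ⊤}
  B2:  IN={a:0; rest ⊤}  OUT={a:0, b:0; rest ⊤}
  B3:  IN={a:0, b:0; rest ⊤}  OUT={a:0, b:0; rest ⊤}
  B4:  IN={a:0, b:0; rest ⊤}  OUT={a:0, b:0, f:0; rest ⊤}
  B5:  IN={a:0, b:0; rest ⊤}  OUT={a:0, b:+; rest ⊤}
  B6:  IN={a:0, b:+; rest ⊤}  OUT={a:0, b:0; rest ⊤}

Merge at B5: IN[B5] = OUT[B2] ⊔ OUT[B3] ⊔ OUT[B4] = {a: 0, b: 0, c: ⊤, d: ⊤, e: ⊤, f: ⊤}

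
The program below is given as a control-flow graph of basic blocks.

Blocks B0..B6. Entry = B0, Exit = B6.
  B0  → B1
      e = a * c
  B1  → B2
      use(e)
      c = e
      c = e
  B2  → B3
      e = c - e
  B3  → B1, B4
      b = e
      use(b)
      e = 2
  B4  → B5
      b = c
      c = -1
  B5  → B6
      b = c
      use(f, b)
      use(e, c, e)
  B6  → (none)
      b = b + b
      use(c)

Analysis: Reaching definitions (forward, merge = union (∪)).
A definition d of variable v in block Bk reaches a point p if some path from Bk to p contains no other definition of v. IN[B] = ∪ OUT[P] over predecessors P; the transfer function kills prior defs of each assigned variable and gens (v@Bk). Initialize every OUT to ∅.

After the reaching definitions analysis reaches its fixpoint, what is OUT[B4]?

Fixpoint table:
  B0: | IN={} | OUT={e@B0}
  B1: | IN={b@B3, c@B1, e@B0, e@B3} | OUT={b@B3, c@B1, e@B0, e@B3}
  B2: | IN={b@B3, c@B1, e@B0, e@B3} | OUT={b@B3, c@B1, e@B2}
  B3: | IN={b@B3, c@B1, e@B2} | OUT={b@B3, c@B1, e@B3}
  B4: | IN={b@B3, c@B1, e@B3} | OUT={b@B4, c@B4, e@B3}
  B5: | IN={b@B4, c@B4, e@B3} | OUT={b@B5, c@B4, e@B3}
  B6: | IN={b@B5, c@B4, e@B3} | OUT={b@B6, c@B4, e@B3}

Merge at B4: IN[B4] = OUT[B3] = {b@B3, c@B1, e@B3}
Applying B4's transfer function to that IN value gives OUT[B4] (row B4 above).

Answer: {b@B4, c@B4, e@B3}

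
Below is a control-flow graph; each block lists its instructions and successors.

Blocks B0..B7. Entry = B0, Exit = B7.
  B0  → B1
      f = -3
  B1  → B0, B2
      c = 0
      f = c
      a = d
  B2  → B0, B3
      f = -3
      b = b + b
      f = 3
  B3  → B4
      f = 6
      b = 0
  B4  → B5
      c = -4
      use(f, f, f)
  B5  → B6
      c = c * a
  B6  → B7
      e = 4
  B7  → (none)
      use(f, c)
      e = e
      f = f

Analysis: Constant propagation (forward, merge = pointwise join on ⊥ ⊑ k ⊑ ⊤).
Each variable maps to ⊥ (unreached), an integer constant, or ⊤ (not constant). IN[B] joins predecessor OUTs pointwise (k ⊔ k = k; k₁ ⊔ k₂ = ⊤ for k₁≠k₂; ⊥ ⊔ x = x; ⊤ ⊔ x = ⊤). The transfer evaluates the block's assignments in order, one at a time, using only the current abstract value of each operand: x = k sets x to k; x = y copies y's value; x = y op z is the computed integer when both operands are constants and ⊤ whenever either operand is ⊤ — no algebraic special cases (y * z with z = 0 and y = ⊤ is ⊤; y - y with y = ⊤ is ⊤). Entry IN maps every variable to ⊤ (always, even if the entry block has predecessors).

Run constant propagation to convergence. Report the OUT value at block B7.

Fixpoint table:
  B0: | IN=(all ⊤) | OUT={f:-3; rest ⊤}
  B1: | IN={f:-3; rest ⊤} | OUT={c:0, f:0; rest ⊤}
  B2: | IN={c:0, f:0; rest ⊤} | OUT={c:0, f:3; rest ⊤}
  B3: | IN={c:0, f:3; rest ⊤} | OUT={b:0, c:0, f:6; rest ⊤}
  B4: | IN={b:0, c:0, f:6; rest ⊤} | OUT={b:0, c:-4, f:6; rest ⊤}
  B5: | IN={b:0, c:-4, f:6; rest ⊤} | OUT={b:0, f:6; rest ⊤}
  B6: | IN={b:0, f:6; rest ⊤} | OUT={b:0, e:4, f:6; rest ⊤}
  B7: | IN={b:0, e:4, f:6; rest ⊤} | OUT={b:0, e:4, f:6; rest ⊤}

Merge at B7: IN[B7] = OUT[B6] = {a: ⊤, b: 0, c: ⊤, d: ⊤, e: 4, f: 6}
Applying B7's transfer function to that IN value gives OUT[B7] (row B7 above).

Answer: {a: ⊤, b: 0, c: ⊤, d: ⊤, e: 4, f: 6}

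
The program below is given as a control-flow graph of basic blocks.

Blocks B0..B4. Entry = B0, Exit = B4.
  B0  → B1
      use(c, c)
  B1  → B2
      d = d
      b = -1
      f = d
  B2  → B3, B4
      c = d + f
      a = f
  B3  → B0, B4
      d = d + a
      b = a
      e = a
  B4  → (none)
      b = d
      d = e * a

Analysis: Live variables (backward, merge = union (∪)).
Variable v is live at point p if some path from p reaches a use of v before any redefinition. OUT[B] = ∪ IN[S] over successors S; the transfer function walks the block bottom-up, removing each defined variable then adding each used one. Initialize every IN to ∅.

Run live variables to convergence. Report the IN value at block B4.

Answer: {a, d, e}

Derivation:
Fixpoint table:
  B0:   IN={c, d, e}   OUT={d, e}
  B1:   IN={d, e}   OUT={d, e, f}
  B2:   IN={d, e, f}   OUT={a, c, d, e}
  B3:   IN={a, c, d}   OUT={a, c, d, e}
  B4:   IN={a, d, e}   OUT={}

B4 is the boundary node: OUT[B4] = {}
Applying B4's transfer function to that OUT value gives IN[B4] (row B4 above).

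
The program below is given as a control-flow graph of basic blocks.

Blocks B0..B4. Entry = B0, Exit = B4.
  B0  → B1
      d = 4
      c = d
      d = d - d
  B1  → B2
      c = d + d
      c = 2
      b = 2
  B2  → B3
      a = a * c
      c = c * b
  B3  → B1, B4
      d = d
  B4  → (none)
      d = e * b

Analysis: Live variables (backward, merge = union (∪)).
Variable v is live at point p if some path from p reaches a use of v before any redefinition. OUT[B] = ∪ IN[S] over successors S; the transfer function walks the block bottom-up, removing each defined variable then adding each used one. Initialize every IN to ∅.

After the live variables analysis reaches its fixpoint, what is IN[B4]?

Answer: {b, e}

Trace:
Per-block solution:
  B0:   IN={a, e}   OUT={a, d, e}
  B1:   IN={a, d, e}   OUT={a, b, c, d, e}
  B2:   IN={a, b, c, d, e}   OUT={a, b, d, e}
  B3:   IN={a, b, d, e}   OUT={a, b, d, e}
  B4:   IN={b, e}   OUT={}

B4 is the boundary node: OUT[B4] = {}
Applying B4's transfer function to that OUT value gives IN[B4] (row B4 above).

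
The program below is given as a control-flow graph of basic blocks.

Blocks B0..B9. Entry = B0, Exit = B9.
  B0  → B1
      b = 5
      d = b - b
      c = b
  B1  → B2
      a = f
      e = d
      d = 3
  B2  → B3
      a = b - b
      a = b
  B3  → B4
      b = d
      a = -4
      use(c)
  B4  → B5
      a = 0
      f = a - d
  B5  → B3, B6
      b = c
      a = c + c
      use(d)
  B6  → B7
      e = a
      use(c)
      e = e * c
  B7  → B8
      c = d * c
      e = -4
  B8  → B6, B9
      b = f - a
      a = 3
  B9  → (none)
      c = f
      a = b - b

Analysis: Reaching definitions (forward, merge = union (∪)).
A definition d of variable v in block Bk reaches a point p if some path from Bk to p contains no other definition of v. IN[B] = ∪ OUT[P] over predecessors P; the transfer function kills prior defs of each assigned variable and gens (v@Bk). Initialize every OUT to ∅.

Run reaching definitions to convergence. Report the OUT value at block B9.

Per-block solution:
  B0:   IN={}   OUT={b@B0, c@B0, d@B0}
  B1:   IN={b@B0, c@B0, d@B0}   OUT={a@B1, b@B0, c@B0, d@B1, e@B1}
  B2:   IN={a@B1, b@B0, c@B0, d@B1, e@B1}   OUT={a@B2, b@B0, c@B0, d@B1, e@B1}
  B3:   IN={a@B2, a@B5, b@B0, b@B5, c@B0, d@B1, e@B1, f@B4}   OUT={a@B3, b@B3, c@B0, d@B1, e@B1, f@B4}
  B4:   IN={a@B3, b@B3, c@B0, d@B1, e@B1, f@B4}   OUT={a@B4, b@B3, c@B0, d@B1, e@B1, f@B4}
  B5:   IN={a@B4, b@B3, c@B0, d@B1, e@B1, f@B4}   OUT={a@B5, b@B5, c@B0, d@B1, e@B1, f@B4}
  B6:   IN={a@B5, a@B8, b@B5, b@B8, c@B0, c@B7, d@B1, e@B1, e@B7, f@B4}   OUT={a@B5, a@B8, b@B5, b@B8, c@B0, c@B7, d@B1, e@B6, f@B4}
  B7:   IN={a@B5, a@B8, b@B5, b@B8, c@B0, c@B7, d@B1, e@B6, f@B4}   OUT={a@B5, a@B8, b@B5, b@B8, c@B7, d@B1, e@B7, f@B4}
  B8:   IN={a@B5, a@B8, b@B5, b@B8, c@B7, d@B1, e@B7, f@B4}   OUT={a@B8, b@B8, c@B7, d@B1, e@B7, f@B4}
  B9:   IN={a@B8, b@B8, c@B7, d@B1, e@B7, f@B4}   OUT={a@B9, b@B8, c@B9, d@B1, e@B7, f@B4}

Merge at B9: IN[B9] = OUT[B8] = {a@B8, b@B8, c@B7, d@B1, e@B7, f@B4}
Applying B9's transfer function to that IN value gives OUT[B9] (row B9 above).

Answer: {a@B9, b@B8, c@B9, d@B1, e@B7, f@B4}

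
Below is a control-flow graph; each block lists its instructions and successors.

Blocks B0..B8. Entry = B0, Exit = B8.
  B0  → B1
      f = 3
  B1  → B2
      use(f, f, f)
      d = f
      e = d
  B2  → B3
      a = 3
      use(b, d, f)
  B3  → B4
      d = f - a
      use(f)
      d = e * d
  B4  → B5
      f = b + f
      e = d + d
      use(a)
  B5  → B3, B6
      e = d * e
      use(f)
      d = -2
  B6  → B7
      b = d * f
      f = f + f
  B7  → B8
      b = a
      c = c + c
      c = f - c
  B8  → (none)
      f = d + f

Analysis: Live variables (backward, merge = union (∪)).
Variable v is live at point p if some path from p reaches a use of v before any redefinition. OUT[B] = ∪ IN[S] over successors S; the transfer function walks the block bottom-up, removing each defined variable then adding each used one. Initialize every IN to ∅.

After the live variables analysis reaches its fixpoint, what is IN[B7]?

Answer: {a, c, d, f}

Trace:
Fixpoint table:
  B0:   IN={b, c}   OUT={b, c, f}
  B1:   IN={b, c, f}   OUT={b, c, d, e, f}
  B2:   IN={b, c, d, e, f}   OUT={a, b, c, e, f}
  B3:   IN={a, b, c, e, f}   OUT={a, b, c, d, f}
  B4:   IN={a, b, c, d, f}   OUT={a, b, c, d, e, f}
  B5:   IN={a, b, c, d, e, f}   OUT={a, b, c, d, e, f}
  B6:   IN={a, c, d, f}   OUT={a, c, d, f}
  B7:   IN={a, c, d, f}   OUT={d, f}
  B8:   IN={d, f}   OUT={}

Merge at B7: OUT[B7] = IN[B8] = {d, f}
Applying B7's transfer function to that OUT value gives IN[B7] (row B7 above).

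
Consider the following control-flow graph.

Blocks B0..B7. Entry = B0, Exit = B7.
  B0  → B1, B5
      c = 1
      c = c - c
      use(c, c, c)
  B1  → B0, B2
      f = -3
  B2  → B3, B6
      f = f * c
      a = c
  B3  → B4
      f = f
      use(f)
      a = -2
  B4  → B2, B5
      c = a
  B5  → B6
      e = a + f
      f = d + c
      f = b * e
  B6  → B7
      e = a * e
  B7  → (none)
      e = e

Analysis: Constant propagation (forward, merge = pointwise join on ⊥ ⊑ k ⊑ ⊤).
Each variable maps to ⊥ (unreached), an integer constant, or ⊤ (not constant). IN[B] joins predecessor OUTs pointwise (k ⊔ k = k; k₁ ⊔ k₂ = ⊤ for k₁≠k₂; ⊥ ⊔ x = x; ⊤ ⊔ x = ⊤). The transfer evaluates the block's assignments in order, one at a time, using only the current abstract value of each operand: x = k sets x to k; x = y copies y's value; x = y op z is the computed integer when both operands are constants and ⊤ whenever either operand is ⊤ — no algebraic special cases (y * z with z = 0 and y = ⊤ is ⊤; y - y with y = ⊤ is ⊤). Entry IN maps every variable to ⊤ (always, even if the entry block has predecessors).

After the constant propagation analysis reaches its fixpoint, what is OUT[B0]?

Answer: {a: ⊤, b: ⊤, c: 0, d: ⊤, e: ⊤, f: ⊤}

Trace:
Fixpoint table:
  B0:   IN=(all ⊤)   OUT={c:0; rest ⊤}
  B1:   IN={c:0; rest ⊤}   OUT={c:0, f:-3; rest ⊤}
  B2:   IN=(all ⊤)   OUT=(all ⊤)
  B3:   IN=(all ⊤)   OUT={a:-2; rest ⊤}
  B4:   IN={a:-2; rest ⊤}   OUT={a:-2, c:-2; rest ⊤}
  B5:   IN=(all ⊤)   OUT=(all ⊤)
  B6:   IN=(all ⊤)   OUT=(all ⊤)
  B7:   IN=(all ⊤)   OUT=(all ⊤)

Merge at B0 (entry node, so the boundary value (all ⊤) is joined with the incoming edge(s)): IN[B0] = (all ⊤) ⊔ OUT[B1] = {a: ⊤, b: ⊤, c: ⊤, d: ⊤, e: ⊤, f: ⊤}
Applying B0's transfer function to that IN value gives OUT[B0] (row B0 above).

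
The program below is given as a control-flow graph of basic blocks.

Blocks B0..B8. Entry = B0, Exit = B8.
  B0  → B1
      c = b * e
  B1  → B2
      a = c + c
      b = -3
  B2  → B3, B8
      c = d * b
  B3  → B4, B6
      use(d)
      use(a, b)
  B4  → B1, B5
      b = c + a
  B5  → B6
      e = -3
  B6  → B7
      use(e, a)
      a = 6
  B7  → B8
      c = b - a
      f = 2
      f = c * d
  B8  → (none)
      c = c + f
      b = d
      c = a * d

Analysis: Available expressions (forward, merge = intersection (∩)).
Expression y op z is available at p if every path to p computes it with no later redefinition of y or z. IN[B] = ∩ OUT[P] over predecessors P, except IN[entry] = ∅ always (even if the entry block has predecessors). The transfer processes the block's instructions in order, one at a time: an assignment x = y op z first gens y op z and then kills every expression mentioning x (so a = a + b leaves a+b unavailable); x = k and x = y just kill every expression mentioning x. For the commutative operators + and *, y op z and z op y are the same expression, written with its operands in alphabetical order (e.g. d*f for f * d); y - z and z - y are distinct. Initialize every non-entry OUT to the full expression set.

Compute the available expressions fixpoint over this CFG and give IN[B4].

Fixpoint table:
  B0:  IN={}  OUT={b*e}
  B1:  IN={}  OUT={c+c}
  B2:  IN={c+c}  OUT={b*d}
  B3:  IN={b*d}  OUT={b*d}
  B4:  IN={b*d}  OUT={a+c}
  B5:  IN={a+c}  OUT={a+c}
  B6:  IN={}  OUT={}
  B7:  IN={}  OUT={b-a, c*d}
  B8:  IN={}  OUT={a*d}

Merge at B4: IN[B4] = OUT[B3] = {b*d}

Answer: {b*d}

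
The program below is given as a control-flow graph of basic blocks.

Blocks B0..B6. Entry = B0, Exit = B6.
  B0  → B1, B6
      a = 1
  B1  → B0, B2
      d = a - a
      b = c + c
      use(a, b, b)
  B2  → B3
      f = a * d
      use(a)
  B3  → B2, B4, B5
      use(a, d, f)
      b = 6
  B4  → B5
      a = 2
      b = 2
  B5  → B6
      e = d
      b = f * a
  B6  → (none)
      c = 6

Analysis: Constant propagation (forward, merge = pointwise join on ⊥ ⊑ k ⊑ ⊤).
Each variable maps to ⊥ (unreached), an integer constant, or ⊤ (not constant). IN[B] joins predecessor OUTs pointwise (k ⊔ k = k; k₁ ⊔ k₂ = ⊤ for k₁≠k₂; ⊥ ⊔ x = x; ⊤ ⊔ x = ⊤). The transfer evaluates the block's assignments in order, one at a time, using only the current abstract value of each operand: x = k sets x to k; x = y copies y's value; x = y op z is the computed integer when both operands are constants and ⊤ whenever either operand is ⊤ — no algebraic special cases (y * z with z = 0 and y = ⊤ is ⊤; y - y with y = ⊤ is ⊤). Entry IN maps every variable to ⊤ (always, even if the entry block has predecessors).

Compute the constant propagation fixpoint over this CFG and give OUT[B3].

Converged values:
  B0:  IN=(all ⊤)  OUT={a:1; rest ⊤}
  B1:  IN={a:1; rest ⊤}  OUT={a:1, d:0; rest ⊤}
  B2:  IN={a:1, d:0; rest ⊤}  OUT={a:1, d:0, f:0; rest ⊤}
  B3:  IN={a:1, d:0, f:0; rest ⊤}  OUT={a:1, b:6, d:0, f:0; rest ⊤}
  B4:  IN={a:1, b:6, d:0, f:0; rest ⊤}  OUT={a:2, b:2, d:0, f:0; rest ⊤}
  B5:  IN={d:0, f:0; rest ⊤}  OUT={d:0, e:0, f:0; rest ⊤}
  B6:  IN=(all ⊤)  OUT={c:6; rest ⊤}

Merge at B3: IN[B3] = OUT[B2] = {a: 1, b: ⊤, c: ⊤, d: 0, e: ⊤, f: 0}
Applying B3's transfer function to that IN value gives OUT[B3] (row B3 above).

Answer: {a: 1, b: 6, c: ⊤, d: 0, e: ⊤, f: 0}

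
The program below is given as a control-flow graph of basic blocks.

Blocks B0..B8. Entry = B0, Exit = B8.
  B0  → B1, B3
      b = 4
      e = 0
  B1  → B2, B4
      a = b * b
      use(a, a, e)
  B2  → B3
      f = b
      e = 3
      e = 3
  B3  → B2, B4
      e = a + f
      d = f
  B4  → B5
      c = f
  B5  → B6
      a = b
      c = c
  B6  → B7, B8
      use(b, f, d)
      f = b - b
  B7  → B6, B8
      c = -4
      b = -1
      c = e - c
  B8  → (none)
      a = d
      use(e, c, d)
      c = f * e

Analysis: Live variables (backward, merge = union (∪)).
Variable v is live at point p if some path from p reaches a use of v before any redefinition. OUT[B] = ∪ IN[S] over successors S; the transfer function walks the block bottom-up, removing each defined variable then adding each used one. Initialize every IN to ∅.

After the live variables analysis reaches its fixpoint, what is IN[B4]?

Converged values:
  B0:  IN={a, d, f}  OUT={a, b, d, e, f}
  B1:  IN={b, d, e, f}  OUT={a, b, d, e, f}
  B2:  IN={a, b}  OUT={a, b, f}
  B3:  IN={a, b, f}  OUT={a, b, d, e, f}
  B4:  IN={b, d, e, f}  OUT={b, c, d, e, f}
  B5:  IN={b, c, d, e, f}  OUT={b, c, d, e, f}
  B6:  IN={b, c, d, e, f}  OUT={c, d, e, f}
  B7:  IN={d, e, f}  OUT={b, c, d, e, f}
  B8:  IN={c, d, e, f}  OUT={}

Merge at B4: OUT[B4] = IN[B5] = {b, c, d, e, f}
Applying B4's transfer function to that OUT value gives IN[B4] (row B4 above).

Answer: {b, d, e, f}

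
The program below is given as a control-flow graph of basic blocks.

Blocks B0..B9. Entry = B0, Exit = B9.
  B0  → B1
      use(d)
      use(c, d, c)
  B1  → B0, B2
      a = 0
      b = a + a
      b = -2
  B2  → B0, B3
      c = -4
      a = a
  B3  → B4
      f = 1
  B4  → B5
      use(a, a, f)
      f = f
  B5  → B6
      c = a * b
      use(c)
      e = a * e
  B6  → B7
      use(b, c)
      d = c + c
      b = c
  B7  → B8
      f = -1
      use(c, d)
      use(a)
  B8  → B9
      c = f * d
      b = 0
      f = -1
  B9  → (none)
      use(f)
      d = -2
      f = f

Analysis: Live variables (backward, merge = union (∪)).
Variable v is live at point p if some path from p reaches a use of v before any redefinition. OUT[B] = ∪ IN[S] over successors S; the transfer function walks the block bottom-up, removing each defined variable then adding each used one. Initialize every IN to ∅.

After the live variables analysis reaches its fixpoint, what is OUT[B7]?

Answer: {d, f}

Trace:
Fixpoint table:
  B0:   IN={c, d, e}   OUT={c, d, e}
  B1:   IN={c, d, e}   OUT={a, b, c, d, e}
  B2:   IN={a, b, d, e}   OUT={a, b, c, d, e}
  B3:   IN={a, b, e}   OUT={a, b, e, f}
  B4:   IN={a, b, e, f}   OUT={a, b, e}
  B5:   IN={a, b, e}   OUT={a, b, c}
  B6:   IN={a, b, c}   OUT={a, c, d}
  B7:   IN={a, c, d}   OUT={d, f}
  B8:   IN={d, f}   OUT={f}
  B9:   IN={f}   OUT={}

Merge at B7: OUT[B7] = IN[B8] = {d, f}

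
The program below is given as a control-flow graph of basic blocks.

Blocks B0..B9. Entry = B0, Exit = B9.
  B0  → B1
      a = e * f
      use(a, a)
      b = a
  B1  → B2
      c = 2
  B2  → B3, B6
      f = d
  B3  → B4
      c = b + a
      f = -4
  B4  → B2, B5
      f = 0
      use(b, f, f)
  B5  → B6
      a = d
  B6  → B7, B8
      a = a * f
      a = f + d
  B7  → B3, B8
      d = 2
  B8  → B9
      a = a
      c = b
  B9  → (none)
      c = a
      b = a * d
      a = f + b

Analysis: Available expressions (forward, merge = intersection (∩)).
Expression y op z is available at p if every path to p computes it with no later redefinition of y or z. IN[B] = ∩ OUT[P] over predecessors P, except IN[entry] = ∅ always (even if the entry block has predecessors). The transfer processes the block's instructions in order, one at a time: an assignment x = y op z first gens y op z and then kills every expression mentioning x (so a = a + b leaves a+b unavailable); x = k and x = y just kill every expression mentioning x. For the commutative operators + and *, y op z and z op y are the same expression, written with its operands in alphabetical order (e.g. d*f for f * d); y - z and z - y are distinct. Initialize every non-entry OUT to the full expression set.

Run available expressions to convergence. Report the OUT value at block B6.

Answer: {d+f}

Derivation:
Converged values:
  B0:  IN={}  OUT={e*f}
  B1:  IN={e*f}  OUT={e*f}
  B2:  IN={}  OUT={}
  B3:  IN={}  OUT={a+b}
  B4:  IN={a+b}  OUT={a+b}
  B5:  IN={a+b}  OUT={}
  B6:  IN={}  OUT={d+f}
  B7:  IN={d+f}  OUT={}
  B8:  IN={}  OUT={}
  B9:  IN={}  OUT={b+f}

Merge at B6: IN[B6] = OUT[B2] ∩ OUT[B5] = {}
Applying B6's transfer function to that IN value gives OUT[B6] (row B6 above).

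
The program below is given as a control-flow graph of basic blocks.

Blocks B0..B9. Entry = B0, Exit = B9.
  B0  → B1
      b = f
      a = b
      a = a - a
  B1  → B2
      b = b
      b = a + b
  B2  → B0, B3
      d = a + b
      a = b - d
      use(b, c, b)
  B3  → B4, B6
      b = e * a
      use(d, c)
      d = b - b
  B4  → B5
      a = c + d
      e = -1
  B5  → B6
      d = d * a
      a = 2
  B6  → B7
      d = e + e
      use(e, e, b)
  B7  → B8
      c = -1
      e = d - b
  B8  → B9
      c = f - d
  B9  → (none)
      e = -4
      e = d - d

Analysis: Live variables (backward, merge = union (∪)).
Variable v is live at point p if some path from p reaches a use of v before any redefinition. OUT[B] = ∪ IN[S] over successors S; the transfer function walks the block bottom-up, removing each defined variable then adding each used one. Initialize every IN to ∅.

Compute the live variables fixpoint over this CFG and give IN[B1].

Answer: {a, b, c, e, f}

Derivation:
Converged values:
  B0: | IN={c, e, f} | OUT={a, b, c, e, f}
  B1: | IN={a, b, c, e, f} | OUT={a, b, c, e, f}
  B2: | IN={a, b, c, e, f} | OUT={a, c, d, e, f}
  B3: | IN={a, c, d, e, f} | OUT={b, c, d, e, f}
  B4: | IN={b, c, d, f} | OUT={a, b, d, e, f}
  B5: | IN={a, b, d, e, f} | OUT={b, e, f}
  B6: | IN={b, e, f} | OUT={b, d, f}
  B7: | IN={b, d, f} | OUT={d, f}
  B8: | IN={d, f} | OUT={d}
  B9: | IN={d} | OUT={}

Merge at B1: OUT[B1] = IN[B2] = {a, b, c, e, f}
Applying B1's transfer function to that OUT value gives IN[B1] (row B1 above).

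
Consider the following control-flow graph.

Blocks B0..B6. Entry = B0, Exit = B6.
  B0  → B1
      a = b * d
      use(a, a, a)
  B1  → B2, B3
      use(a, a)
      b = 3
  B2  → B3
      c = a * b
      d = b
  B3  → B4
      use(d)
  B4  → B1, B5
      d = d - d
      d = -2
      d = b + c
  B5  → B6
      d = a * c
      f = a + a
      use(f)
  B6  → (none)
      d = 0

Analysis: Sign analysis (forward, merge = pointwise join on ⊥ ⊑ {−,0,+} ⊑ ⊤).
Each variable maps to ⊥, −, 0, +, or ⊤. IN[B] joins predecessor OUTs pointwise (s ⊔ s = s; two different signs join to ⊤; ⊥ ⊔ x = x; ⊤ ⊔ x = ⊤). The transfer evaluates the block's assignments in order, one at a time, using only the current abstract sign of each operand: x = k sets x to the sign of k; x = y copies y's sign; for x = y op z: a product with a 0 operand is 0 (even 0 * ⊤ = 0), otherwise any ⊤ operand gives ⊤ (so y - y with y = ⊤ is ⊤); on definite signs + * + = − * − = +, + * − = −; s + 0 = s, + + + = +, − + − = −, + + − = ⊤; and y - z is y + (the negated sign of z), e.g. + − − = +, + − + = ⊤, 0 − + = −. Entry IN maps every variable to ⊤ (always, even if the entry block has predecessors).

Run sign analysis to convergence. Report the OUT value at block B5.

Converged values:
  B0: | IN=(all ⊤) | OUT=(all ⊤)
  B1: | IN=(all ⊤) | OUT={b:+; rest ⊤}
  B2: | IN={b:+; rest ⊤} | OUT={b:+, d:+; rest ⊤}
  B3: | IN={b:+; rest ⊤} | OUT={b:+; rest ⊤}
  B4: | IN={b:+; rest ⊤} | OUT={b:+; rest ⊤}
  B5: | IN={b:+; rest ⊤} | OUT={b:+; rest ⊤}
  B6: | IN={b:+; rest ⊤} | OUT={b:+, d:0; rest ⊤}

Merge at B5: IN[B5] = OUT[B4] = {a: ⊤, b: +, c: ⊤, d: ⊤, e: ⊤, f: ⊤}
Applying B5's transfer function to that IN value gives OUT[B5] (row B5 above).

Answer: {a: ⊤, b: +, c: ⊤, d: ⊤, e: ⊤, f: ⊤}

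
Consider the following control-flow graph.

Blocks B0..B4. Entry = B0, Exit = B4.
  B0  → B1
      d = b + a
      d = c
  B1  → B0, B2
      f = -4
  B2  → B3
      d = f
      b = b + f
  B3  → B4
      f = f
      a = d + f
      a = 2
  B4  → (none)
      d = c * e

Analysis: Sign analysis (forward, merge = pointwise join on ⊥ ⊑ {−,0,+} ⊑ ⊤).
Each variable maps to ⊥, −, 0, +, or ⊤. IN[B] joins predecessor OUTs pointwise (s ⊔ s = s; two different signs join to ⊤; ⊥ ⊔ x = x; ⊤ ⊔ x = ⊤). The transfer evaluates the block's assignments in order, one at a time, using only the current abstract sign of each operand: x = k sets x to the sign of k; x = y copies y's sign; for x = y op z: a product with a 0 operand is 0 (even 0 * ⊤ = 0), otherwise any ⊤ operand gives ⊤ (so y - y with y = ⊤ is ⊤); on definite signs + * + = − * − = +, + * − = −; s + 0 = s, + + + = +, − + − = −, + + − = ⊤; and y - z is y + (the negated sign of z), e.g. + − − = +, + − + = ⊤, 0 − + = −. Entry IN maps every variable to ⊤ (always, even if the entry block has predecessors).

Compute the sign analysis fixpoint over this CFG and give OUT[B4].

Fixpoint table:
  B0:  IN=(all ⊤)  OUT=(all ⊤)
  B1:  IN=(all ⊤)  OUT={f:-; rest ⊤}
  B2:  IN={f:-; rest ⊤}  OUT={d:-, f:-; rest ⊤}
  B3:  IN={d:-, f:-; rest ⊤}  OUT={a:+, d:-, f:-; rest ⊤}
  B4:  IN={a:+, d:-, f:-; rest ⊤}  OUT={a:+, f:-; rest ⊤}

Merge at B4: IN[B4] = OUT[B3] = {a: +, b: ⊤, c: ⊤, d: -, e: ⊤, f: -}
Applying B4's transfer function to that IN value gives OUT[B4] (row B4 above).

Answer: {a: +, b: ⊤, c: ⊤, d: ⊤, e: ⊤, f: -}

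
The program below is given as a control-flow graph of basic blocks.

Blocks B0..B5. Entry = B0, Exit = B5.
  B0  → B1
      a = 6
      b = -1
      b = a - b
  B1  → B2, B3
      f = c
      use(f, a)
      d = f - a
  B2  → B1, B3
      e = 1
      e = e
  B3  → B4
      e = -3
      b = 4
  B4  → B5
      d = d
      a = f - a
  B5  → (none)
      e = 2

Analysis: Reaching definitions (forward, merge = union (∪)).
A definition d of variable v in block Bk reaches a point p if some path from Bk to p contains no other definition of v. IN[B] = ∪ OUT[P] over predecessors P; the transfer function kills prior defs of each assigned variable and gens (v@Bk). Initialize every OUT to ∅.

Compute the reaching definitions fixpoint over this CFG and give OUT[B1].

Converged values:
  B0:  IN={}  OUT={a@B0, b@B0}
  B1:  IN={a@B0, b@B0, d@B1, e@B2, f@B1}  OUT={a@B0, b@B0, d@B1, e@B2, f@B1}
  B2:  IN={a@B0, b@B0, d@B1, e@B2, f@B1}  OUT={a@B0, b@B0, d@B1, e@B2, f@B1}
  B3:  IN={a@B0, b@B0, d@B1, e@B2, f@B1}  OUT={a@B0, b@B3, d@B1, e@B3, f@B1}
  B4:  IN={a@B0, b@B3, d@B1, e@B3, f@B1}  OUT={a@B4, b@B3, d@B4, e@B3, f@B1}
  B5:  IN={a@B4, b@B3, d@B4, e@B3, f@B1}  OUT={a@B4, b@B3, d@B4, e@B5, f@B1}

Merge at B1: IN[B1] = OUT[B0] ⊔ OUT[B2] = {a@B0, b@B0, d@B1, e@B2, f@B1}
Applying B1's transfer function to that IN value gives OUT[B1] (row B1 above).

Answer: {a@B0, b@B0, d@B1, e@B2, f@B1}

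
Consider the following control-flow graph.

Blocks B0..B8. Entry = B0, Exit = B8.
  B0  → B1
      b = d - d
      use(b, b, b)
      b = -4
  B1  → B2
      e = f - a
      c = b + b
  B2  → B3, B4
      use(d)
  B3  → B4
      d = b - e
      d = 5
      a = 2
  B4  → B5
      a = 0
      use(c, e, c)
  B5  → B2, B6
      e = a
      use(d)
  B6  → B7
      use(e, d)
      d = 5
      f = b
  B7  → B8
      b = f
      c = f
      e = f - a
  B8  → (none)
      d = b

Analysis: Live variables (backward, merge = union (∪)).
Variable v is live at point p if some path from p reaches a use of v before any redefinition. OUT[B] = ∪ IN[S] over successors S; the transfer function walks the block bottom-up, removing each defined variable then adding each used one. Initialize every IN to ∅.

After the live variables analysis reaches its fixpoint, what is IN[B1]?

Converged values:
  B0:   IN={a, d, f}   OUT={a, b, d, f}
  B1:   IN={a, b, d, f}   OUT={b, c, d, e}
  B2:   IN={b, c, d, e}   OUT={b, c, d, e}
  B3:   IN={b, c, e}   OUT={b, c, d, e}
  B4:   IN={b, c, d, e}   OUT={a, b, c, d}
  B5:   IN={a, b, c, d}   OUT={a, b, c, d, e}
  B6:   IN={a, b, d, e}   OUT={a, f}
  B7:   IN={a, f}   OUT={b}
  B8:   IN={b}   OUT={}

Merge at B1: OUT[B1] = IN[B2] = {b, c, d, e}
Applying B1's transfer function to that OUT value gives IN[B1] (row B1 above).

Answer: {a, b, d, f}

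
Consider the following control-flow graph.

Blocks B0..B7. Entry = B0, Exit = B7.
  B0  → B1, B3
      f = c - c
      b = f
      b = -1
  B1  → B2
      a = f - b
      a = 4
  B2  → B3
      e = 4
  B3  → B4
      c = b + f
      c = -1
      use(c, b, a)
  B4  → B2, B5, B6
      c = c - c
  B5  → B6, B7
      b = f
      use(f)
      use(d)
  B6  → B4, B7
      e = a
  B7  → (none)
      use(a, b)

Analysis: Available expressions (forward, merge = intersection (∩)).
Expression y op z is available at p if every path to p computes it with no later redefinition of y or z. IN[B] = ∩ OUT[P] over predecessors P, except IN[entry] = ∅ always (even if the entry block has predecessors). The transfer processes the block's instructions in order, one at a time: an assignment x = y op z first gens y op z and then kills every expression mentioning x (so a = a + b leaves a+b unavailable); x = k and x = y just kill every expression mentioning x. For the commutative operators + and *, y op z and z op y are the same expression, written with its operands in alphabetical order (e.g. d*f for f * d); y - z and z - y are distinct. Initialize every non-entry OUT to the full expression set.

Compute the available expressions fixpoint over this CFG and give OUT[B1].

Fixpoint table:
  B0:   IN={}   OUT={c-c}
  B1:   IN={c-c}   OUT={c-c, f-b}
  B2:   IN={}   OUT={}
  B3:   IN={}   OUT={b+f}
  B4:   IN={}   OUT={}
  B5:   IN={}   OUT={}
  B6:   IN={}   OUT={}
  B7:   IN={}   OUT={}

Merge at B1: IN[B1] = OUT[B0] = {c-c}
Applying B1's transfer function to that IN value gives OUT[B1] (row B1 above).

Answer: {c-c, f-b}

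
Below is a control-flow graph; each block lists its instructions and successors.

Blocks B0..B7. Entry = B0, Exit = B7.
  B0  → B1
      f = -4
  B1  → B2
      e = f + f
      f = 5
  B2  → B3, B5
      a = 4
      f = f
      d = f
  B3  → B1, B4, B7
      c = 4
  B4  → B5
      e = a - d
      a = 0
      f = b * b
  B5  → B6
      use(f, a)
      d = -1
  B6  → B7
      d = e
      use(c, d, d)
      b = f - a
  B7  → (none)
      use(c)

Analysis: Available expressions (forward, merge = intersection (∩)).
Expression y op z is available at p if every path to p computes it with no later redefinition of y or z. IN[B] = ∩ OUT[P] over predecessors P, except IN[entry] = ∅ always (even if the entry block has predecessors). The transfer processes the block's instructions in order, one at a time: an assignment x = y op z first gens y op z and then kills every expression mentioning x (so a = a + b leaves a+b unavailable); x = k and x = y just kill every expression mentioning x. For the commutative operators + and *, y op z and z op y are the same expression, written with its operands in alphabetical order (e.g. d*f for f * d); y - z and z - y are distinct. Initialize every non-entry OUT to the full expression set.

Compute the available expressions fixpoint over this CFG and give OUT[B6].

Per-block solution:
  B0:  IN={}  OUT={}
  B1:  IN={}  OUT={}
  B2:  IN={}  OUT={}
  B3:  IN={}  OUT={}
  B4:  IN={}  OUT={b*b}
  B5:  IN={}  OUT={}
  B6:  IN={}  OUT={f-a}
  B7:  IN={}  OUT={}

Merge at B6: IN[B6] = OUT[B5] = {}
Applying B6's transfer function to that IN value gives OUT[B6] (row B6 above).

Answer: {f-a}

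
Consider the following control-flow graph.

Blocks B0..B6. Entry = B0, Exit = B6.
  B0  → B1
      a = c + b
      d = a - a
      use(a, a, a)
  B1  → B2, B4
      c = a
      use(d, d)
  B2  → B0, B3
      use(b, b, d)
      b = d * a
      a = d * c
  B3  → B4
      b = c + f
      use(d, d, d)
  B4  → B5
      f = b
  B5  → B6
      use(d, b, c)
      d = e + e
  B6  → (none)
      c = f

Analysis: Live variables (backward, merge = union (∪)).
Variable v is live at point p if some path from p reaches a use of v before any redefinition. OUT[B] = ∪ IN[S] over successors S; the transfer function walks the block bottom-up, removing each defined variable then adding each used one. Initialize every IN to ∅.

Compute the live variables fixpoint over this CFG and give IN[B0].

Answer: {b, c, e, f}

Trace:
Per-block solution:
  B0:   IN={b, c, e, f}   OUT={a, b, d, e, f}
  B1:   IN={a, b, d, e, f}   OUT={a, b, c, d, e, f}
  B2:   IN={a, b, c, d, e, f}   OUT={b, c, d, e, f}
  B3:   IN={c, d, e, f}   OUT={b, c, d, e}
  B4:   IN={b, c, d, e}   OUT={b, c, d, e, f}
  B5:   IN={b, c, d, e, f}   OUT={f}
  B6:   IN={f}   OUT={}

Merge at B0: OUT[B0] = IN[B1] = {a, b, d, e, f}
Applying B0's transfer function to that OUT value gives IN[B0] (row B0 above).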